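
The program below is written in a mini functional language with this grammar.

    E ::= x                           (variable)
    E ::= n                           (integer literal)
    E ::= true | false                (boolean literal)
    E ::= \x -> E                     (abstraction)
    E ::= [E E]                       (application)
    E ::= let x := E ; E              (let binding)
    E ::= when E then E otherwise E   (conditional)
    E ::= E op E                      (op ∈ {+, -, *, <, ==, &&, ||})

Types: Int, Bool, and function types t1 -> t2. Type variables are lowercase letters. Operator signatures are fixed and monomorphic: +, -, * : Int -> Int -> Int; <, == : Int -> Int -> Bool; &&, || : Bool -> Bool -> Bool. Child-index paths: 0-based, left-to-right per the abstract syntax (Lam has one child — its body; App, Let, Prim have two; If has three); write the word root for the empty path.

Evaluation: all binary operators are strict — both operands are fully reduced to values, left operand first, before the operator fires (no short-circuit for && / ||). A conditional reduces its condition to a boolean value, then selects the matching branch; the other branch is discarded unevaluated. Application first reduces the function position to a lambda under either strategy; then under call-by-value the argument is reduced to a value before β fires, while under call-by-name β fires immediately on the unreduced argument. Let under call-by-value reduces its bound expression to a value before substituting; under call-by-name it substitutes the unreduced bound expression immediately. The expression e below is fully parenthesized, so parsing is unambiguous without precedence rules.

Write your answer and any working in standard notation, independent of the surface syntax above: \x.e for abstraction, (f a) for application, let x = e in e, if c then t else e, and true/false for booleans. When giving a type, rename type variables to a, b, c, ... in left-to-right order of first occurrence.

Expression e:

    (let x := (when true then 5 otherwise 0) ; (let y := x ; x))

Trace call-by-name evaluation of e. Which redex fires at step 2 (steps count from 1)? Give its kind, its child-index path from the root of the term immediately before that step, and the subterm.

Trace:
step 0: (let x = (if true then 5 else 0) in (let y = x in x))
step 1: [let@root] (let y = (if true then 5 else 0) in (if true then 5 else 0))
step 2: [let@root] (if true then 5 else 0)

Answer: let at root : (let y = (if true then 5 else 0) in (if true then 5 else 0))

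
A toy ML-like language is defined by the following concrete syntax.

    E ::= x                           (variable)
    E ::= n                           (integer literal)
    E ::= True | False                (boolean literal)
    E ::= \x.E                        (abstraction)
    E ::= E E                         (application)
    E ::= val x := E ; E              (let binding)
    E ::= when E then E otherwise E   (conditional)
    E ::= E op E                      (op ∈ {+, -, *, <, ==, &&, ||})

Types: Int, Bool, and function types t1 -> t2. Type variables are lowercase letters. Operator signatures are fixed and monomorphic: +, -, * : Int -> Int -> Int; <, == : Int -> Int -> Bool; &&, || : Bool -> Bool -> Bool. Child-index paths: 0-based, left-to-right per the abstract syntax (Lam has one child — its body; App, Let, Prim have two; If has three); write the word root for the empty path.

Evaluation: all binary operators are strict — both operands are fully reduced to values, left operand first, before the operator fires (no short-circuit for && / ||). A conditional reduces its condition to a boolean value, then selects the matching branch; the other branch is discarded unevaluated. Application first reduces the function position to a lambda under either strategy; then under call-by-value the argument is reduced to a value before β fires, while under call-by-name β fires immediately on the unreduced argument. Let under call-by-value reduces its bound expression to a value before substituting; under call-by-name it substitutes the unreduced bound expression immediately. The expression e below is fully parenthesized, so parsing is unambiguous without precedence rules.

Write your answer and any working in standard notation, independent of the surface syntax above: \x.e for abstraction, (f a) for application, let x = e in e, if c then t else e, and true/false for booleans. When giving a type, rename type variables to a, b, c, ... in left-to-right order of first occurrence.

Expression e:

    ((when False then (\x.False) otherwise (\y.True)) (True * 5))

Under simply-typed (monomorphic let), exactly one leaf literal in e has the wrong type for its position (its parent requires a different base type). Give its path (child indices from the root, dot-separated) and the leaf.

Derivation:
  unify Bool ~ Bool
\x._ : a -> Bool
\y._ : b -> Bool
  unify a -> Bool ~ b -> Bool
  unify a ~ b
  unify Bool ~ Bool
  unify Bool ~ Int
  FAIL: mismatch Bool ~ Int

Answer: 1.0 : true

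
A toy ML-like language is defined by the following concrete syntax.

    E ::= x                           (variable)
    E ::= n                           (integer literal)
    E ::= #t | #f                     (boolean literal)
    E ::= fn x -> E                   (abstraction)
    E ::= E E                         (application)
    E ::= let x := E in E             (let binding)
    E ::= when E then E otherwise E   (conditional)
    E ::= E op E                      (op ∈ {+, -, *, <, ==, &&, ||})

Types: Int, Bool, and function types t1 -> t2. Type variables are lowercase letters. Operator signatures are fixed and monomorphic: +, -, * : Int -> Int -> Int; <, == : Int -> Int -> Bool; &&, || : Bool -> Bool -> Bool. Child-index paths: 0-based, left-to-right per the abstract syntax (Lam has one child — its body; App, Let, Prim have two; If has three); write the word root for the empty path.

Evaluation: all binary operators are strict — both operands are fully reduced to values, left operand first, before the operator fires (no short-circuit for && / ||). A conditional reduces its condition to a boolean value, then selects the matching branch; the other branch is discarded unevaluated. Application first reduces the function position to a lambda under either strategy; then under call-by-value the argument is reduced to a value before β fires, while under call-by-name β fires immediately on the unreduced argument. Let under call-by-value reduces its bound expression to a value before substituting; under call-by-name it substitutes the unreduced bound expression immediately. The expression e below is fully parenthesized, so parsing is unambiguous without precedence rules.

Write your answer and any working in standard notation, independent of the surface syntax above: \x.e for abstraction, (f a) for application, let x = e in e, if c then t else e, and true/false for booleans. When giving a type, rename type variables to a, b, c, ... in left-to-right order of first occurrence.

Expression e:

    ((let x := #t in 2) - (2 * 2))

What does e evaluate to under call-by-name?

Working:
step 0: ((let x = true in 2) - (2 * 2))
step 1: [let@0] (2 - (2 * 2))
step 2: [delta@1] (2 - 4)
step 3: [delta@root] -2

Answer: -2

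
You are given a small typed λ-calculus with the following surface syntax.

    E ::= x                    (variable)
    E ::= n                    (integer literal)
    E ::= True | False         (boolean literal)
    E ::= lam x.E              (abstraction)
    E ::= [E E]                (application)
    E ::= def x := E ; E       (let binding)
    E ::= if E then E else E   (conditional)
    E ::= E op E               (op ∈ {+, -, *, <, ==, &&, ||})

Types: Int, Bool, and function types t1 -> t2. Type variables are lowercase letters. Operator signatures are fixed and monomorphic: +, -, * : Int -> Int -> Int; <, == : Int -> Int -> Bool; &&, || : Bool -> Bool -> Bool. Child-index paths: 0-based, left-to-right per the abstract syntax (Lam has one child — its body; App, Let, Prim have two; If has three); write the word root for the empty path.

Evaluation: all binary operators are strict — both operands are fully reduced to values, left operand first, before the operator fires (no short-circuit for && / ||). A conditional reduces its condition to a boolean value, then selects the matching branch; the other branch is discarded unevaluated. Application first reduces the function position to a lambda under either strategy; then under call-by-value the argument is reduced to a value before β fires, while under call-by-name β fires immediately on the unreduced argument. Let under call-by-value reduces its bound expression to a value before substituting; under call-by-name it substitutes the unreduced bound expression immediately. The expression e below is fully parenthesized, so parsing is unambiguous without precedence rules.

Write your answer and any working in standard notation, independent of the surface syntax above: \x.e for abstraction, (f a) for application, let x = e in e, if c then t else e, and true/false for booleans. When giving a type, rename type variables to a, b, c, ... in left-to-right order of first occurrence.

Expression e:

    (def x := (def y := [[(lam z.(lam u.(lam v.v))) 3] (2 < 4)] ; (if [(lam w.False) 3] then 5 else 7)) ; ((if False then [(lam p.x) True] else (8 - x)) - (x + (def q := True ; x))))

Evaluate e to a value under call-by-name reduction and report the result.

Trace:
step 0: (let x = (let y = (((\z.(\u.(\v.v))) 3) (2 < 4)) in (if ((\w.false) 3) then 5 else 7)) in ((if false then ((\p.x) true) else (8 - x)) - (x + (let q = true in x))))
step 1: [let@root] ((if false then ((\p.(let y = (((\z.(\u.(\v.v))) 3) (2 < 4)) in (if ((\w.false) 3) then 5 else 7))) true) else (8 - (let y = (((\z.(\u.(\v.v))) 3) (2 < 4)) in (if ((\w.false) 3) then 5 else 7)))) - ((let y = (((\z.(\u.(\v.v))) 3) (2 < 4)) in (if ((\w.false) 3) then 5 else 7)) + (let q = true in (let y = (((\z.(\u.(\v.v))) 3) (2 < 4)) in (if ((\w.false) 3) then 5 else 7)))))
step 2: [if@0] ((8 - (let y = (((\z.(\u.(\v.v))) 3) (2 < 4)) in (if ((\w.false) 3) then 5 else 7))) - ((let y = (((\z.(\u.(\v.v))) 3) (2 < 4)) in (if ((\w.false) 3) then 5 else 7)) + (let q = true in (let y = (((\z.(\u.(\v.v))) 3) (2 < 4)) in (if ((\w.false) 3) then 5 else 7)))))
step 3: [let@0.1] ((8 - (if ((\w.false) 3) then 5 else 7)) - ((let y = (((\z.(\u.(\v.v))) 3) (2 < 4)) in (if ((\w.false) 3) then 5 else 7)) + (let q = true in (let y = (((\z.(\u.(\v.v))) 3) (2 < 4)) in (if ((\w.false) 3) then 5 else 7)))))
step 4: [beta@0.1.0] ((8 - (if false then 5 else 7)) - ((let y = (((\z.(\u.(\v.v))) 3) (2 < 4)) in (if ((\w.false) 3) then 5 else 7)) + (let q = true in (let y = (((\z.(\u.(\v.v))) 3) (2 < 4)) in (if ((\w.false) 3) then 5 else 7)))))
step 5: [if@0.1] ((8 - 7) - ((let y = (((\z.(\u.(\v.v))) 3) (2 < 4)) in (if ((\w.false) 3) then 5 else 7)) + (let q = true in (let y = (((\z.(\u.(\v.v))) 3) (2 < 4)) in (if ((\w.false) 3) then 5 else 7)))))
step 6: [delta@0] (1 - ((let y = (((\z.(\u.(\v.v))) 3) (2 < 4)) in (if ((\w.false) 3) then 5 else 7)) + (let q = true in (let y = (((\z.(\u.(\v.v))) 3) (2 < 4)) in (if ((\w.false) 3) then 5 else 7)))))
step 7: [let@1.0] (1 - ((if ((\w.false) 3) then 5 else 7) + (let q = true in (let y = (((\z.(\u.(\v.v))) 3) (2 < 4)) in (if ((\w.false) 3) then 5 else 7)))))
step 8: [beta@1.0.0] (1 - ((if false then 5 else 7) + (let q = true in (let y = (((\z.(\u.(\v.v))) 3) (2 < 4)) in (if ((\w.false) 3) then 5 else 7)))))
step 9: [if@1.0] (1 - (7 + (let q = true in (let y = (((\z.(\u.(\v.v))) 3) (2 < 4)) in (if ((\w.false) 3) then 5 else 7)))))
step 10: [let@1.1] (1 - (7 + (let y = (((\z.(\u.(\v.v))) 3) (2 < 4)) in (if ((\w.false) 3) then 5 else 7))))
step 11: [let@1.1] (1 - (7 + (if ((\w.false) 3) then 5 else 7)))
step 12: [beta@1.1.0] (1 - (7 + (if false then 5 else 7)))
step 13: [if@1.1] (1 - (7 + 7))
step 14: [delta@1] (1 - 14)
step 15: [delta@root] -13

Answer: -13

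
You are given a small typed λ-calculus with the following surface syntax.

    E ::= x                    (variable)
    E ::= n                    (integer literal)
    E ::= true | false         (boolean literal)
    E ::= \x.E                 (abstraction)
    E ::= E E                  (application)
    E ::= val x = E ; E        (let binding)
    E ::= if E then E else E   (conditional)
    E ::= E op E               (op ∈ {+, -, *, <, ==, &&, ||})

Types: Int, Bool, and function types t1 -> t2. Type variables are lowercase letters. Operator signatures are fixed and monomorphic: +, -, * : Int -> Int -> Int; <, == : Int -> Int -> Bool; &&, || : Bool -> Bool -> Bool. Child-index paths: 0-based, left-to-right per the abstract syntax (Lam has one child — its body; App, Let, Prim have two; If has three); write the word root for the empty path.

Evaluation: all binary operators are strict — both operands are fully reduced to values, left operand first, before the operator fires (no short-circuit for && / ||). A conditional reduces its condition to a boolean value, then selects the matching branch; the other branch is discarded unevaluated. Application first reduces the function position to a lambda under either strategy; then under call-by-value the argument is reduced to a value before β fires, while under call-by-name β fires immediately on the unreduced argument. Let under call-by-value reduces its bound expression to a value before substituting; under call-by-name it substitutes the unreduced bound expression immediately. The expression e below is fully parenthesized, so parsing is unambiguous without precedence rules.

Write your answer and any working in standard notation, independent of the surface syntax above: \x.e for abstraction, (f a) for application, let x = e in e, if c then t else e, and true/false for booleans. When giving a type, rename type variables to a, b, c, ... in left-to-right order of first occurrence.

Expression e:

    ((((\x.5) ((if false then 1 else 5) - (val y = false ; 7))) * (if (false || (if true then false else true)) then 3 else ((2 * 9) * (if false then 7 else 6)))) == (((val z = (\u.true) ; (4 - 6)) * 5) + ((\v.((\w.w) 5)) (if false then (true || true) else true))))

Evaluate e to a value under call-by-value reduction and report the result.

Derivation:
step 0: ((((\x.5) ((if false then 1 else 5) - (let y = false in 7))) * (if (false || (if true then false else true)) then 3 else ((2 * 9) * (if false then 7 else 6)))) == (((let z = (\u.true) in (4 - 6)) * 5) + ((\v.((\w.w) 5)) (if false then (true || true) else true))))
step 1: [if@0.0.1.0] ((((\x.5) (5 - (let y = false in 7))) * (if (false || (if true then false else true)) then 3 else ((2 * 9) * (if false then 7 else 6)))) == (((let z = (\u.true) in (4 - 6)) * 5) + ((\v.((\w.w) 5)) (if false then (true || true) else true))))
step 2: [let@0.0.1.1] ((((\x.5) (5 - 7)) * (if (false || (if true then false else true)) then 3 else ((2 * 9) * (if false then 7 else 6)))) == (((let z = (\u.true) in (4 - 6)) * 5) + ((\v.((\w.w) 5)) (if false then (true || true) else true))))
step 3: [delta@0.0.1] ((((\x.5) -2) * (if (false || (if true then false else true)) then 3 else ((2 * 9) * (if false then 7 else 6)))) == (((let z = (\u.true) in (4 - 6)) * 5) + ((\v.((\w.w) 5)) (if false then (true || true) else true))))
step 4: [beta@0.0] ((5 * (if (false || (if true then false else true)) then 3 else ((2 * 9) * (if false then 7 else 6)))) == (((let z = (\u.true) in (4 - 6)) * 5) + ((\v.((\w.w) 5)) (if false then (true || true) else true))))
step 5: [if@0.1.0.1] ((5 * (if (false || false) then 3 else ((2 * 9) * (if false then 7 else 6)))) == (((let z = (\u.true) in (4 - 6)) * 5) + ((\v.((\w.w) 5)) (if false then (true || true) else true))))
step 6: [delta@0.1.0] ((5 * (if false then 3 else ((2 * 9) * (if false then 7 else 6)))) == (((let z = (\u.true) in (4 - 6)) * 5) + ((\v.((\w.w) 5)) (if false then (true || true) else true))))
step 7: [if@0.1] ((5 * ((2 * 9) * (if false then 7 else 6))) == (((let z = (\u.true) in (4 - 6)) * 5) + ((\v.((\w.w) 5)) (if false then (true || true) else true))))
step 8: [delta@0.1.0] ((5 * (18 * (if false then 7 else 6))) == (((let z = (\u.true) in (4 - 6)) * 5) + ((\v.((\w.w) 5)) (if false then (true || true) else true))))
step 9: [if@0.1.1] ((5 * (18 * 6)) == (((let z = (\u.true) in (4 - 6)) * 5) + ((\v.((\w.w) 5)) (if false then (true || true) else true))))
step 10: [delta@0.1] ((5 * 108) == (((let z = (\u.true) in (4 - 6)) * 5) + ((\v.((\w.w) 5)) (if false then (true || true) else true))))
step 11: [delta@0] (540 == (((let z = (\u.true) in (4 - 6)) * 5) + ((\v.((\w.w) 5)) (if false then (true || true) else true))))
step 12: [let@1.0.0] (540 == (((4 - 6) * 5) + ((\v.((\w.w) 5)) (if false then (true || true) else true))))
step 13: [delta@1.0.0] (540 == ((-2 * 5) + ((\v.((\w.w) 5)) (if false then (true || true) else true))))
step 14: [delta@1.0] (540 == (-10 + ((\v.((\w.w) 5)) (if false then (true || true) else true))))
step 15: [if@1.1.1] (540 == (-10 + ((\v.((\w.w) 5)) true)))
step 16: [beta@1.1] (540 == (-10 + ((\w.w) 5)))
step 17: [beta@1.1] (540 == (-10 + 5))
step 18: [delta@1] (540 == -5)
step 19: [delta@root] false

Answer: false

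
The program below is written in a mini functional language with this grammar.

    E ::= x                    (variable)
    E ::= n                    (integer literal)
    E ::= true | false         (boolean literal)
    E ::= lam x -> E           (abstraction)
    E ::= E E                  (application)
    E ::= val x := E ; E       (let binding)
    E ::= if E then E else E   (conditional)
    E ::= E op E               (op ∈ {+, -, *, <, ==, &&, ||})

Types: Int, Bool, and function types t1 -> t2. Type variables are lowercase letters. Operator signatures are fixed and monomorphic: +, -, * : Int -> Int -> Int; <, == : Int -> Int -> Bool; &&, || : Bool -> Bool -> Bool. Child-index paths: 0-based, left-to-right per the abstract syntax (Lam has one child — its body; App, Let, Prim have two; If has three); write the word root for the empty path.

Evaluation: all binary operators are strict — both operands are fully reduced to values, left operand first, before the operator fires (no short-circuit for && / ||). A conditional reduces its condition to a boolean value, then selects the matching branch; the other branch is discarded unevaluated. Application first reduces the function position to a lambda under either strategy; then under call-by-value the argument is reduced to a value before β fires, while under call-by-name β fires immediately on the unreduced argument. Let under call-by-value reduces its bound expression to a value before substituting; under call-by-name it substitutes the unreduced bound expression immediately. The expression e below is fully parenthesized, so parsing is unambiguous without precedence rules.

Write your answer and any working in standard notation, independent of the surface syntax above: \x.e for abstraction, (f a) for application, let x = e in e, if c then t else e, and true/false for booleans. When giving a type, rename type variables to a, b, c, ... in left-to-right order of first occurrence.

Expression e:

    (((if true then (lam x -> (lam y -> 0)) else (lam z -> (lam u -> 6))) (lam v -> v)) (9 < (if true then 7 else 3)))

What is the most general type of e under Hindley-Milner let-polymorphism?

Working:
  unify Bool ~ Bool
\y._ : b -> Int
\x._ : a -> b -> Int
\u._ : d -> Int
\z._ : c -> d -> Int
  unify a -> b -> Int ~ c -> d -> Int
  unify a ~ c
  unify b -> Int ~ d -> Int
  unify b ~ d
  unify Int ~ Int
v : e
\v._ : e -> e
  unify c -> d -> Int ~ (e -> e) -> f
  unify c ~ e -> e
  unify d -> Int ~ f
_ _ : d -> Int
  unify Int ~ Int
  unify Bool ~ Bool
  unify Int ~ Int
  unify Int ~ Int
  unify d -> Int ~ Bool -> g
  unify d ~ Bool
  unify Int ~ g
_ _ : Int

Answer: Int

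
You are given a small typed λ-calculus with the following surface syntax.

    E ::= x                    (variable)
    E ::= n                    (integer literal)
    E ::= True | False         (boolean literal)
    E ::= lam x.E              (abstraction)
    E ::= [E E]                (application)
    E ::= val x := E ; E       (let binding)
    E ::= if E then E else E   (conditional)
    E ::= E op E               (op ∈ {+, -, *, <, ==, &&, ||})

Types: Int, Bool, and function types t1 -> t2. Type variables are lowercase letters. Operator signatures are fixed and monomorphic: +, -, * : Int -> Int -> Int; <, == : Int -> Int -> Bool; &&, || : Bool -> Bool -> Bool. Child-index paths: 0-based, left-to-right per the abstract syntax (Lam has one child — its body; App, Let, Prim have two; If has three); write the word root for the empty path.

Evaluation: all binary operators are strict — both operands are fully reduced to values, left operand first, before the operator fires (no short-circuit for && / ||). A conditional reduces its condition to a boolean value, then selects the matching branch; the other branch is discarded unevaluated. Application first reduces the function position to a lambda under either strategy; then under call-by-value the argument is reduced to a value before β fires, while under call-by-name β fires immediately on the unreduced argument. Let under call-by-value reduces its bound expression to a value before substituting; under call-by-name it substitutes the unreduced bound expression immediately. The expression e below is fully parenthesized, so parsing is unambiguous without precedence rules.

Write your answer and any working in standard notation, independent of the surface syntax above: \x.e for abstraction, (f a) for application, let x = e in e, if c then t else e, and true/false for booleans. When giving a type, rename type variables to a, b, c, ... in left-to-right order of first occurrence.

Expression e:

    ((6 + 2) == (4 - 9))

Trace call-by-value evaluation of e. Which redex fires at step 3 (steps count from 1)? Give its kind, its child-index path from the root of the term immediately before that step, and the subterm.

Answer: delta at root : (8 == -5)

Working:
step 0: ((6 + 2) == (4 - 9))
step 1: [delta@0] (8 == (4 - 9))
step 2: [delta@1] (8 == -5)
step 3: [delta@root] false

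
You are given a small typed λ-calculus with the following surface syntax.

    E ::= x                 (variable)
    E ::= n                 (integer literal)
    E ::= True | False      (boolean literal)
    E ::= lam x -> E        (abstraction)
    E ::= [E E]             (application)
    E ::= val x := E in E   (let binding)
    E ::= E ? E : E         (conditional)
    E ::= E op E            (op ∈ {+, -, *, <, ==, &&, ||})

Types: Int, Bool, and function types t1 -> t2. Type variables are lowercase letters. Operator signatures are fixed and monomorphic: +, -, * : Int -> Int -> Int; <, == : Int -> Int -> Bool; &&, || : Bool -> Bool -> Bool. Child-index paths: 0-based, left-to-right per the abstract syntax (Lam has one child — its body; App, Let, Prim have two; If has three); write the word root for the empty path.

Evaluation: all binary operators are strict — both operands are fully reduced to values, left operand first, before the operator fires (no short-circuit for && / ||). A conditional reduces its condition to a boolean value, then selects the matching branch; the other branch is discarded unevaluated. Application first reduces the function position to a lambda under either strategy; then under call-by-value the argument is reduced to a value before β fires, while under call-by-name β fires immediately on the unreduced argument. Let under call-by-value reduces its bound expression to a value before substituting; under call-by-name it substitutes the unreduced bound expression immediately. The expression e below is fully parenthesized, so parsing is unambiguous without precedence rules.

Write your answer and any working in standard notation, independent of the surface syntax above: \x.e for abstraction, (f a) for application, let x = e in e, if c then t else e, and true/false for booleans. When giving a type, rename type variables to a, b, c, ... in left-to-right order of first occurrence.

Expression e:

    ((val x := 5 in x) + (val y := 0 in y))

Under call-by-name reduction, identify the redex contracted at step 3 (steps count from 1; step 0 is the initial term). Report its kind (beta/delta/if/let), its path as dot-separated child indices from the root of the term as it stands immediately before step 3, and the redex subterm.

Answer: delta at root : (5 + 0)

Working:
step 0: ((let x = 5 in x) + (let y = 0 in y))
step 1: [let@0] (5 + (let y = 0 in y))
step 2: [let@1] (5 + 0)
step 3: [delta@root] 5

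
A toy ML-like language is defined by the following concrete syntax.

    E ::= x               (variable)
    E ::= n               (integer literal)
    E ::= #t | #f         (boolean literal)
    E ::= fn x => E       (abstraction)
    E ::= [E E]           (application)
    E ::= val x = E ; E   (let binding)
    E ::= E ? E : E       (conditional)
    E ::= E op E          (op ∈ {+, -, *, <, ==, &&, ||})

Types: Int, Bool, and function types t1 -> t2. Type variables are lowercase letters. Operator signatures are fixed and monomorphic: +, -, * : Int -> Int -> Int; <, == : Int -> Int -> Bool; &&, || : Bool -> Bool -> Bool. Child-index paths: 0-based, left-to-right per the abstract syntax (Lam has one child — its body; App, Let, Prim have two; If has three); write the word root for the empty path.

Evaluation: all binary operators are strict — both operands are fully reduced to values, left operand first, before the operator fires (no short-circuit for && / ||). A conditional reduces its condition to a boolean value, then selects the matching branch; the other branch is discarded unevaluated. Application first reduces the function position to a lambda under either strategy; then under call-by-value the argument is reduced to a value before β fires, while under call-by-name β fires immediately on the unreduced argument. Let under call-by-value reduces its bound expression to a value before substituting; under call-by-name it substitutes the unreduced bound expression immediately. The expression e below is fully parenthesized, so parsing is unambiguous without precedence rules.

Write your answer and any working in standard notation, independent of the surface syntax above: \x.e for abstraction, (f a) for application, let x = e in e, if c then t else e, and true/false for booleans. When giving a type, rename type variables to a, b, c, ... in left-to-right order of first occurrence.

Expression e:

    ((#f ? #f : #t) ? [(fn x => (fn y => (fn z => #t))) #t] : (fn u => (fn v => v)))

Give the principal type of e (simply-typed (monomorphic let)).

Derivation:
  unify Bool ~ Bool
  unify Bool ~ Bool
  unify Bool ~ Bool
\z._ : c -> Bool
\y._ : b -> c -> Bool
\x._ : a -> b -> c -> Bool
  unify a -> b -> c -> Bool ~ Bool -> d
  unify a ~ Bool
  unify b -> c -> Bool ~ d
_ _ : b -> c -> Bool
v : f
\v._ : f -> f
\u._ : e -> f -> f
  unify b -> c -> Bool ~ e -> f -> f
  unify b ~ e
  unify c -> Bool ~ f -> f
  unify c ~ f
  unify Bool ~ f

Answer: a -> Bool -> Bool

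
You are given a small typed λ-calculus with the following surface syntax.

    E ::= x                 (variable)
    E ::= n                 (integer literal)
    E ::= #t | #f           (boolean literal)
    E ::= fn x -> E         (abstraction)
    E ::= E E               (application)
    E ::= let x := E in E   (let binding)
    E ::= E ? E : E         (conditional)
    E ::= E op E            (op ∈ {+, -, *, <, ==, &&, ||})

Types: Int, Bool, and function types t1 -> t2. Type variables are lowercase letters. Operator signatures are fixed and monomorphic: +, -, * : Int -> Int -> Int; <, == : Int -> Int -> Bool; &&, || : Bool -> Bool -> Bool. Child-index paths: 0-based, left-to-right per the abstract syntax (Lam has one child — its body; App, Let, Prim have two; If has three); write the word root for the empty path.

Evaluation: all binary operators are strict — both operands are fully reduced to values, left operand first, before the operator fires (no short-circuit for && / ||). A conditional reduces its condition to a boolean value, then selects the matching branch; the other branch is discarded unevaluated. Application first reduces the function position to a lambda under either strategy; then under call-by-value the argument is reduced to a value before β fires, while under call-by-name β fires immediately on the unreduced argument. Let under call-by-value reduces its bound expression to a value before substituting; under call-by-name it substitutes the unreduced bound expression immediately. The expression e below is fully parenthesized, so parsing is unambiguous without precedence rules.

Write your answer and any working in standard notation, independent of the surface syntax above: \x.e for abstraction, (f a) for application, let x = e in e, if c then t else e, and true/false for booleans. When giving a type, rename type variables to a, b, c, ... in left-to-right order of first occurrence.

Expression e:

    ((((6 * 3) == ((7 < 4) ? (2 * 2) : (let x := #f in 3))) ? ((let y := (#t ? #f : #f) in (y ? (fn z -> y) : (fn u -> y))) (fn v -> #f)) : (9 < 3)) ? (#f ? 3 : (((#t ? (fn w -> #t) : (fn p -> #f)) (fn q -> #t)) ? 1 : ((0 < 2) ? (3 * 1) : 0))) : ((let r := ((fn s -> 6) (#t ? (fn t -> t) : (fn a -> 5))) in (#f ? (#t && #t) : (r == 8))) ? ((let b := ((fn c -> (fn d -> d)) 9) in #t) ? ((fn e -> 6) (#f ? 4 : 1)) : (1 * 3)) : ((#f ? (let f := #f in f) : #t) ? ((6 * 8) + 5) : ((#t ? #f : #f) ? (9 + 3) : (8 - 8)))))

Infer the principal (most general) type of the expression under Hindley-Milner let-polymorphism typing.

Answer: Int

Working:
  unify Int ~ Int
  unify Int ~ Int
  unify Int ~ Int
  unify Int ~ Int
  unify Int ~ Int
  unify Bool ~ Bool
  unify Int ~ Int
  unify Int ~ Int
let x : Bool
  unify Int ~ Int
  unify Int ~ Int
  unify Bool ~ Bool
  unify Bool ~ Bool
  unify Bool ~ Bool
let y : Bool
y : Bool
  unify Bool ~ Bool
y : Bool
\z._ : a -> Bool
y : Bool
\u._ : b -> Bool
  unify a -> Bool ~ b -> Bool
  unify a ~ b
  unify Bool ~ Bool
\v._ : c -> Bool
  unify b -> Bool ~ (c -> Bool) -> d
  unify b ~ c -> Bool
  unify Bool ~ d
_ _ : Bool
  unify Int ~ Int
  unify Int ~ Int
  unify Bool ~ Bool
  unify Bool ~ Bool
  unify Bool ~ Bool
  unify Bool ~ Bool
\w._ : e -> Bool
\p._ : f -> Bool
  unify e -> Bool ~ f -> Bool
  unify e ~ f
  unify Bool ~ Bool
\q._ : g -> Bool
  unify f -> Bool ~ (g -> Bool) -> h
  unify f ~ g -> Bool
  unify Bool ~ h
_ _ : Bool
  unify Bool ~ Bool
  unify Int ~ Int
  unify Int ~ Int
  unify Bool ~ Bool
  unify Int ~ Int
  unify Int ~ Int
  unify Int ~ Int
  unify Int ~ Int
  unify Int ~ Int
\s._ : i -> Int
  unify Bool ~ Bool
t : j
\t._ : j -> j
\a._ : k -> Int
  unify j -> j ~ k -> Int
  unify j ~ k
  unify k ~ Int
  unify i -> Int ~ (Int -> Int) -> l
  unify i ~ Int -> Int
  unify Int ~ l
_ _ : Int
let r : Int
  unify Bool ~ Bool
  unify Bool ~ Bool
  unify Bool ~ Bool
r : Int
  unify Int ~ Int
  unify Int ~ Int
  unify Bool ~ Bool
  unify Bool ~ Bool
d : n
\d._ : n -> n
\c._ : m -> n -> n
  unify m -> n -> n ~ Int -> o
  unify m ~ Int
  unify n -> n ~ o
_ _ : n -> n
let b : forall. n -> n
  unify Bool ~ Bool
\e._ : p -> Int
  unify Bool ~ Bool
  unify Int ~ Int
  unify p -> Int ~ Int -> q
  unify p ~ Int
  unify Int ~ q
_ _ : Int
  unify Int ~ Int
  unify Int ~ Int
  unify Int ~ Int
  unify Bool ~ Bool
let f : Bool
f : Bool
  unify Bool ~ Bool
  unify Bool ~ Bool
  unify Int ~ Int
  unify Int ~ Int
  unify Int ~ Int
  unify Int ~ Int
  unify Bool ~ Bool
  unify Bool ~ Bool
  unify Bool ~ Bool
  unify Int ~ Int
  unify Int ~ Int
  unify Int ~ Int
  unify Int ~ Int
  unify Int ~ Int
  unify Int ~ Int
  unify Int ~ Int
  unify Int ~ Int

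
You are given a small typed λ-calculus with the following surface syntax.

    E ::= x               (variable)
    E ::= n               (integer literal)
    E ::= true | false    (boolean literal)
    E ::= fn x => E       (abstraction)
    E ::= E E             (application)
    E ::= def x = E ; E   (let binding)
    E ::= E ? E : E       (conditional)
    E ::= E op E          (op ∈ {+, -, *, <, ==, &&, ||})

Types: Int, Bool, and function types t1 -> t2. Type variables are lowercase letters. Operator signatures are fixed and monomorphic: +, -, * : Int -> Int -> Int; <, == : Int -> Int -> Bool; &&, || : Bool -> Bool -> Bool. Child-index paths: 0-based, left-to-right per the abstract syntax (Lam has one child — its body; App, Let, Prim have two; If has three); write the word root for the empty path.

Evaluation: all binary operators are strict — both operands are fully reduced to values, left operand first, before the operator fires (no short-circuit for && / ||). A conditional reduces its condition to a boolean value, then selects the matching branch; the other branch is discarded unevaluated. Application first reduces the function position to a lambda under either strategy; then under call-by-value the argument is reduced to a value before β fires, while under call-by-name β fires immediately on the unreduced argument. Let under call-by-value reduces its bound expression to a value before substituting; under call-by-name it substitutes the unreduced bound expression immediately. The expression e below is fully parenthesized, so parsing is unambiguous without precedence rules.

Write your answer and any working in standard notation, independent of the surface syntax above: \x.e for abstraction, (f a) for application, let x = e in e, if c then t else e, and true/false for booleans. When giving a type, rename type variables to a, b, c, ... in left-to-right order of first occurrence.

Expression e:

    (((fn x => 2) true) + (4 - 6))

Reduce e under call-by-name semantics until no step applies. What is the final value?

Working:
step 0: (((\x.2) true) + (4 - 6))
step 1: [beta@0] (2 + (4 - 6))
step 2: [delta@1] (2 + -2)
step 3: [delta@root] 0

Answer: 0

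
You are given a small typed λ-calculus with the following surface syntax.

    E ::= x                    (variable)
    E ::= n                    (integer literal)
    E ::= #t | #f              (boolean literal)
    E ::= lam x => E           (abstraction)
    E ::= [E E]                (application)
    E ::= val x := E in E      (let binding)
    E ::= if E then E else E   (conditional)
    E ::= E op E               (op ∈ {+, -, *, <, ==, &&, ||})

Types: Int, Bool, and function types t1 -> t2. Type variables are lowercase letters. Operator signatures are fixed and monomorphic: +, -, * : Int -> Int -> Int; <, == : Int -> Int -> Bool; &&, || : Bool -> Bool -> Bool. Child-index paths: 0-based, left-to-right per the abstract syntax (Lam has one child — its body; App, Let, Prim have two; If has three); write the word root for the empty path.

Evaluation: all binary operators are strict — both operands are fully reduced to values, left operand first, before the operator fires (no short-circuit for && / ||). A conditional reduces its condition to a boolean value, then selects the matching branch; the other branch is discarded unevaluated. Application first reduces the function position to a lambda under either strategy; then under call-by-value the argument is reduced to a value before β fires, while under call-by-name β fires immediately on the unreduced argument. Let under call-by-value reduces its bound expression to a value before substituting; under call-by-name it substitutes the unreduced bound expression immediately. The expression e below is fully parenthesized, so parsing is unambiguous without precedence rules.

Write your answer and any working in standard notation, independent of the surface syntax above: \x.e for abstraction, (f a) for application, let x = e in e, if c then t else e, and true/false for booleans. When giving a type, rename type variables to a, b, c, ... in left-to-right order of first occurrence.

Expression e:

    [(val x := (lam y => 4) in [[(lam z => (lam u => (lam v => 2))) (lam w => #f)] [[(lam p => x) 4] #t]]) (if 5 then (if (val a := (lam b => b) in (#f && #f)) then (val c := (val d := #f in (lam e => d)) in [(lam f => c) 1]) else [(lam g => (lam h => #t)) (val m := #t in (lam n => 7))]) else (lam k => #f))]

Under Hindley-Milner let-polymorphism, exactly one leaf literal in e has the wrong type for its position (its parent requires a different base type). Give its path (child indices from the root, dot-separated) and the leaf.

Trace:
\y._ : a -> Int
let x : forall. a -> Int
\v._ : d -> Int
\u._ : c -> d -> Int
\z._ : b -> c -> d -> Int
\w._ : e -> Bool
  unify b -> c -> d -> Int ~ (e -> Bool) -> f
  unify b ~ e -> Bool
  unify c -> d -> Int ~ f
_ _ : c -> d -> Int
x : h -> Int
\p._ : g -> h -> Int
  unify g -> h -> Int ~ Int -> i
  unify g ~ Int
  unify h -> Int ~ i
_ _ : h -> Int
  unify h -> Int ~ Bool -> j
  unify h ~ Bool
  unify Int ~ j
_ _ : Int
  unify c -> d -> Int ~ Int -> k
  unify c ~ Int
  unify d -> Int ~ k
_ _ : d -> Int
  unify Int ~ Bool
  FAIL: mismatch Int ~ Bool

Answer: 1.0 : 5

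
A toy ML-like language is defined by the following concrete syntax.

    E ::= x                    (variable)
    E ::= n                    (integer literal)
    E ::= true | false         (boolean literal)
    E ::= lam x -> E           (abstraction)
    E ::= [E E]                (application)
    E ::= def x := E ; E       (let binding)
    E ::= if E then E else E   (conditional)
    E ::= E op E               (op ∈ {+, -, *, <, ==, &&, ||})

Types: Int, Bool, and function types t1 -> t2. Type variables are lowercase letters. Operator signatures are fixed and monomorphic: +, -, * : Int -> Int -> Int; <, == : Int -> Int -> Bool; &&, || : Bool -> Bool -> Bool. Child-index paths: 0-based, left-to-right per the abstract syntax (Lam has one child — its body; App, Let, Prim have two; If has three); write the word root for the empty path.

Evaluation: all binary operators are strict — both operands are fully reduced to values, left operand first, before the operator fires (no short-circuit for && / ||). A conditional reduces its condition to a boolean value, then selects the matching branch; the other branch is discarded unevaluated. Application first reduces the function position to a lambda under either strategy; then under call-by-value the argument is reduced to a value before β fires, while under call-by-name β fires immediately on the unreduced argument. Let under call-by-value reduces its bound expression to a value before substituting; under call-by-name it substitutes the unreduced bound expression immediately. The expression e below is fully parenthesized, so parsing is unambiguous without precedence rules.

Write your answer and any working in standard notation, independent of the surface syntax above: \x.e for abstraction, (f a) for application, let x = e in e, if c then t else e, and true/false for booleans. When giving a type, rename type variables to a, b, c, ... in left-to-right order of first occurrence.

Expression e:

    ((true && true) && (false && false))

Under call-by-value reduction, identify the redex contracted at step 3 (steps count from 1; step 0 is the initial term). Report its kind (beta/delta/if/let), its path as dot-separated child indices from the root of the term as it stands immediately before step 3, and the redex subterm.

Trace:
step 0: ((true && true) && (false && false))
step 1: [delta@0] (true && (false && false))
step 2: [delta@1] (true && false)
step 3: [delta@root] false

Answer: delta at root : (true && false)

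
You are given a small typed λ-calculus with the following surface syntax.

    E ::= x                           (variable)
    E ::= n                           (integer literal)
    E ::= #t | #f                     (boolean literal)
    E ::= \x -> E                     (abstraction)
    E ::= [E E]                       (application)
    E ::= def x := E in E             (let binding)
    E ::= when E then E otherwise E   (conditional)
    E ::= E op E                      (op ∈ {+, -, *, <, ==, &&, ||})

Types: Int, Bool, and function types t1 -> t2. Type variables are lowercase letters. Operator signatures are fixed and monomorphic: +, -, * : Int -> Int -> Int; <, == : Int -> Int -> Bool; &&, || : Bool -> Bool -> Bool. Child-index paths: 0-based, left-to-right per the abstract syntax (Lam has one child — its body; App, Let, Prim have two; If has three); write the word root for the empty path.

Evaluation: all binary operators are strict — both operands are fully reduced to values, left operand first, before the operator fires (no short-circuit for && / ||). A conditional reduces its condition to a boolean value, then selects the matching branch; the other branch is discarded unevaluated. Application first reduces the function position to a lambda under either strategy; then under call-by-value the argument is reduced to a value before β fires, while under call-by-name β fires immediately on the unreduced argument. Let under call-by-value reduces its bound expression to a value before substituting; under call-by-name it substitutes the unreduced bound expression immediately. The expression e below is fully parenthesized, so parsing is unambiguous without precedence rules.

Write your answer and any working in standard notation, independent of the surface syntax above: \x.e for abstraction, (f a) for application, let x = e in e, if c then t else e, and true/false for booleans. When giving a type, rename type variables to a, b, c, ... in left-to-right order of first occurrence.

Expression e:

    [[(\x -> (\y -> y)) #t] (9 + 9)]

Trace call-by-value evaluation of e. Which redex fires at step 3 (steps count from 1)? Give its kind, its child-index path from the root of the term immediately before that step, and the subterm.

Derivation:
step 0: (((\x.(\y.y)) true) (9 + 9))
step 1: [beta@0] ((\y.y) (9 + 9))
step 2: [delta@1] ((\y.y) 18)
step 3: [beta@root] 18

Answer: beta at root : ((\y.y) 18)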